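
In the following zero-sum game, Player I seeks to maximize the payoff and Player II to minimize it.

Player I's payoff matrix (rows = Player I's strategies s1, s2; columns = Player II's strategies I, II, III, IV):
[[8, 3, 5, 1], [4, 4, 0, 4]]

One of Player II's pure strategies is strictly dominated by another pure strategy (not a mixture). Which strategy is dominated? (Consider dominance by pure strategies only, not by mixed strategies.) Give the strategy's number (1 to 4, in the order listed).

1

Player II prefers columns that give Player I less. Compare I with III: 5 < 8, 0 < 4.
So III strictly dominates I for Player II; I is strictly dominated.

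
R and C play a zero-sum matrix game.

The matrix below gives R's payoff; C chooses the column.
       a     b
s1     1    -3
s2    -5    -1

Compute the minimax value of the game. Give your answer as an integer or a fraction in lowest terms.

-2

Row minima are -3 and -5, so R's maximin is -3; column maxima are 1 and -1, so C's minimax is -1. These differ, so the equilibrium is in mixed strategies.
Let R play s1 with probability p. C is indifferent when p − 5(1−p) = −3p − (1−p), giving p = 1/2.
Let C play a with probability q. R is indifferent when q − 3(1−q) = −5q − (1−q), giving q = 1/4.
The value is 1·(1/4) + (-3)·(3/4) = -2.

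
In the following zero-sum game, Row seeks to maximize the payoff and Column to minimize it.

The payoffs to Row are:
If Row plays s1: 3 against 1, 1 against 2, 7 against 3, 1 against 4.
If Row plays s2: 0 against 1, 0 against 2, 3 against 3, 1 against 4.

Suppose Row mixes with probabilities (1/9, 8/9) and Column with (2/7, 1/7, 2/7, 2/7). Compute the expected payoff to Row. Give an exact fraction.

Against (2/7, 1/7, 2/7, 2/7), each row's expected payoff is s1: 23/7; s2: 8/7.
Taking the (1/9, 8/9)-weighted average: (1/9)·(23/7) + (8/9)·(8/7) = 29/21.

29/21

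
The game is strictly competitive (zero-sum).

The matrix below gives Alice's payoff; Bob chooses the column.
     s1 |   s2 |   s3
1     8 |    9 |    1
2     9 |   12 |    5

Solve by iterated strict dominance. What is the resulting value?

5

Column s1 is strictly dominated by s3 for Bob (1<8, 5<9); eliminate s1.
Column s2 is strictly dominated by s3 for Bob (1<9, 5<12); eliminate s2.
Row 1 is strictly dominated by row 2 (5>1); eliminate 1.
Only (2, s3) remains, with payoff 5.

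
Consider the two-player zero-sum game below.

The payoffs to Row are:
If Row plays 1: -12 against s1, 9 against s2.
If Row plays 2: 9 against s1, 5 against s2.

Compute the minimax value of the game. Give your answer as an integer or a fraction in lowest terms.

Row minima are -12 and 5, so Row's maximin is 5; column maxima are 9 and 9, so Column's minimax is 9. These differ, so the equilibrium is in mixed strategies.
Let Row play 1 with probability p. Column is indifferent when −12p + 9(1−p) = 9p + 5(1−p), giving p = 4/25.
Let Column play s1 with probability q. Row is indifferent when −12q + 9(1−q) = 9q + 5(1−q), giving q = 4/25.
The value is -12·(4/25) + (9)·(21/25) = 141/25.

141/25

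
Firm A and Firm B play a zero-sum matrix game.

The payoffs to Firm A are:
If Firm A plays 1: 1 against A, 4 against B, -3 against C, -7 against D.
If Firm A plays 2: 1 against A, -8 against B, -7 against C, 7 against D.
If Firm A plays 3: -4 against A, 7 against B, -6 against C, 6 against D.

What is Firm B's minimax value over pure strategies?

-3

The worst case (largest entry) in each column is A: 1, B: 7, C: -3, D: 7.
The best (smallest) of these is -3.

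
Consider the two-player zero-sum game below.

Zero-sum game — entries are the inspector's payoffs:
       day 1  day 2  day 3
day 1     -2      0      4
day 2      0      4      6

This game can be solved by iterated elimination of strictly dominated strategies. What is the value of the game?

0

Row day 1 is strictly dominated by row day 2 (0>-2, 4>0, 6>4); eliminate day 1.
Column day 3 is strictly dominated by day 1 for the inspectee (0<6); eliminate day 3.
Column day 2 is strictly dominated by day 1 for the inspectee (0<4); eliminate day 2.
Only (day 2, day 1) remains, with payoff 0.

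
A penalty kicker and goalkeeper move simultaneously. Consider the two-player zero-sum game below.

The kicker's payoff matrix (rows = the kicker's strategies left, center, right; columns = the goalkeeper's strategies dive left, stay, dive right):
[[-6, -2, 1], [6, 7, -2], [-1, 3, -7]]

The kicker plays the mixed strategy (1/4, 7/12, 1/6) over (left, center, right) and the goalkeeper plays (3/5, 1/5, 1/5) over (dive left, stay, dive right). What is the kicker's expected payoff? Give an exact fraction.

Against (3/5, 1/5, 1/5), each row's expected payoff is left: -19/5; center: 23/5; right: -7/5.
Taking the (1/4, 7/12, 1/6)-weighted average: (1/4)·(-19/5) + (7/12)·(23/5) + (1/6)·(-7/5) = 3/2.

3/2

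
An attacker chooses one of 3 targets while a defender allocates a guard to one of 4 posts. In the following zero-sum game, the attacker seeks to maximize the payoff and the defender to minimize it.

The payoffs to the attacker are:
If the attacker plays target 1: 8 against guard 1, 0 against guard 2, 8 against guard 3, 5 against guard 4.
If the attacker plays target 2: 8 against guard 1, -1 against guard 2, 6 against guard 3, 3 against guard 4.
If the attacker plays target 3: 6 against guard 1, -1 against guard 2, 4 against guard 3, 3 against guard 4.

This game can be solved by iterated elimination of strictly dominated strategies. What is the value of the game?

0

Column guard 4 is strictly dominated by guard 2 for the defender (0<5, -1<3, -1<3); eliminate guard 4.
Column guard 1 is strictly dominated by guard 2 for the defender (0<8, -1<8, -1<6); eliminate guard 1.
Column guard 3 is strictly dominated by guard 2 for the defender (0<8, -1<6, -1<4); eliminate guard 3.
Row target 3 is strictly dominated by row target 1 (0>-1); eliminate target 3.
Row target 2 is strictly dominated by row target 1 (0>-1); eliminate target 2.
Only (target 1, guard 2) remains, with payoff 0.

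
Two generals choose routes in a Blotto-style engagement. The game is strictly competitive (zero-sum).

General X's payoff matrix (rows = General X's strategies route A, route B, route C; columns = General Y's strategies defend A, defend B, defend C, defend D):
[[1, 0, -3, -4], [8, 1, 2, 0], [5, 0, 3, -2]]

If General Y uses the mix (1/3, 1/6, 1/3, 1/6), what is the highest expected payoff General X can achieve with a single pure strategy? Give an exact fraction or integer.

route A: (1)·(1/3) + (0)·(1/6) + (-3)·(1/3) + (-4)·(1/6) = -4/3.
route B: (8)·(1/3) + (1)·(1/6) + (2)·(1/3) + (0)·(1/6) = 7/2.
route C: (5)·(1/3) + (0)·(1/6) + (3)·(1/3) + (-2)·(1/6) = 7/3.
The best pure response is route B with expected payoff 7/2.

7/2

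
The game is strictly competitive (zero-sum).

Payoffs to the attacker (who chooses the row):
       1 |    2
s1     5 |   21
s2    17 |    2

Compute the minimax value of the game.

347/31

Row minima are 5 and 2, so the attacker's maximin is 5; column maxima are 17 and 21, so the defender's minimax is 17. These differ, so the equilibrium is in mixed strategies.
Let the attacker play s1 with probability p. The defender is indifferent when 5p + 17(1−p) = 21p + 2(1−p), giving p = 15/31.
Let the defender play 1 with probability q. The attacker is indifferent when 5q + 21(1−q) = 17q + 2(1−q), giving q = 19/31.
The value is 5·(19/31) + (21)·(12/31) = 347/31.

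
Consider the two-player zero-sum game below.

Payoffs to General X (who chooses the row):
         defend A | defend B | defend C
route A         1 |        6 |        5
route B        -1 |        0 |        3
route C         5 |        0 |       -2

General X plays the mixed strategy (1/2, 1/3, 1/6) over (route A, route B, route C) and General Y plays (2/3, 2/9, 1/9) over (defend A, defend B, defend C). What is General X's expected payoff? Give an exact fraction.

91/54

Against (2/3, 2/9, 1/9), each row's expected payoff is route A: 23/9; route B: -1/3; route C: 28/9.
Taking the (1/2, 1/3, 1/6)-weighted average: (1/2)·(23/9) + (1/3)·(-1/3) + (1/6)·(28/9) = 91/54.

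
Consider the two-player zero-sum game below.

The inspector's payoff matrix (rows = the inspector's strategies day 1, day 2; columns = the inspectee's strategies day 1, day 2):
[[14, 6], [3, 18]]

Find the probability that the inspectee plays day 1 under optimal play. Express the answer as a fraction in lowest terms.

Row minima are 6 and 3, so the inspector's maximin is 6; column maxima are 14 and 18, so the inspectee's minimax is 14. These differ, so the equilibrium is in mixed strategies.
Let the inspectee play day 1 with probability q. The inspector is indifferent when 14q + 6(1−q) = 3q + 18(1−q), giving q = 12/23.

12/23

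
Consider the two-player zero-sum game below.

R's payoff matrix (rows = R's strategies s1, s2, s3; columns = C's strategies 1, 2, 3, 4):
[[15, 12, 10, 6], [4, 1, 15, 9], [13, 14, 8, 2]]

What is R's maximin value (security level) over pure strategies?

The worst-case payoff for each row is s1: 6, s2: 1, s3: 2.
The best of these is 6.

6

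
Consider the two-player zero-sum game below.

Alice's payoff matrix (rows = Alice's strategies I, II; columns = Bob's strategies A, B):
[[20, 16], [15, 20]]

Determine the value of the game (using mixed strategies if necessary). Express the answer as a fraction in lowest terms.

160/9

Row minima are 16 and 15, so Alice's maximin is 16; column maxima are 20 and 20, so Bob's minimax is 20. These differ, so the equilibrium is in mixed strategies.
Let Alice play I with probability p. Bob is indifferent when 20p + 15(1−p) = 16p + 20(1−p), giving p = 5/9.
Let Bob play A with probability q. Alice is indifferent when 20q + 16(1−q) = 15q + 20(1−q), giving q = 4/9.
The value is 20·(4/9) + (16)·(5/9) = 160/9.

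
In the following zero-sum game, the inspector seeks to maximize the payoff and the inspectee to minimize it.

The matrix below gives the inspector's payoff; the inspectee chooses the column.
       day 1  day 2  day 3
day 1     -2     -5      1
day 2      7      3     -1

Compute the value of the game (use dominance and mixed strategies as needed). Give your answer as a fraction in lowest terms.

-1/5

Column day 1 is strictly dominated by day 2 for the inspectee (it gives the inspector more in every row).
The remaining 2×2 game on (day 1, day 2) × (day 2, day 3) has no saddle point. Let the inspector play day 1 with probability p; indifference gives −5p + 3(1−p) = p − (1−p), so p = 2/5.
Similarly the inspectee's optimal q on day 2 is 1/5, and the value is -5·(1/5) + (1)·(4/5) = -1/5.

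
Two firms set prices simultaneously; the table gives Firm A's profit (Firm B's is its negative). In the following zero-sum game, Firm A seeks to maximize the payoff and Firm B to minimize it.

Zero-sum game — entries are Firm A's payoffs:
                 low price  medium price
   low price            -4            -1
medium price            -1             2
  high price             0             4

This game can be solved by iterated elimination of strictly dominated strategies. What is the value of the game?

Row low price is strictly dominated by row medium price (-1>-4, 2>-1); eliminate low price.
Row medium price is strictly dominated by row high price (0>-1, 4>2); eliminate medium price.
Column medium price is strictly dominated by low price for Firm B (0<4); eliminate medium price.
Only (high price, low price) remains, with payoff 0.

0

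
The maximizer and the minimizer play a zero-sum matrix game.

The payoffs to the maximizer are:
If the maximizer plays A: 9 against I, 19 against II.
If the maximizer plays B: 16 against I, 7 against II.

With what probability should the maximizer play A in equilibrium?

Row minima are 9 and 7, so the maximizer's maximin is 9; column maxima are 16 and 19, so the minimizer's minimax is 16. These differ, so the equilibrium is in mixed strategies.
Let the maximizer play A with probability p. The minimizer is indifferent when 9p + 16(1−p) = 19p + 7(1−p), giving p = 9/19.

9/19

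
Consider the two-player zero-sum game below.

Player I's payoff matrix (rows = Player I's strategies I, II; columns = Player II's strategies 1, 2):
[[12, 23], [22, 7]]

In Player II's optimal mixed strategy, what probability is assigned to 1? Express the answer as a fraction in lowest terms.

8/13

Row minima are 12 and 7, so Player I's maximin is 12; column maxima are 22 and 23, so Player II's minimax is 22. These differ, so the equilibrium is in mixed strategies.
Let Player II play 1 with probability q. Player I is indifferent when 12q + 23(1−q) = 22q + 7(1−q), giving q = 8/13.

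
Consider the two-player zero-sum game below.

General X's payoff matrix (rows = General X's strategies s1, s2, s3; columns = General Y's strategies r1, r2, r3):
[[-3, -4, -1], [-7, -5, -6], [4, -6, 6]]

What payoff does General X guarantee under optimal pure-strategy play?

Row minima: -4, -7, -6 → General X's maximin is -4.
Column maxima: 4, -4, 6 → General Y's minimax is -4.
They coincide at (s1, r2), so the value is -4.

-4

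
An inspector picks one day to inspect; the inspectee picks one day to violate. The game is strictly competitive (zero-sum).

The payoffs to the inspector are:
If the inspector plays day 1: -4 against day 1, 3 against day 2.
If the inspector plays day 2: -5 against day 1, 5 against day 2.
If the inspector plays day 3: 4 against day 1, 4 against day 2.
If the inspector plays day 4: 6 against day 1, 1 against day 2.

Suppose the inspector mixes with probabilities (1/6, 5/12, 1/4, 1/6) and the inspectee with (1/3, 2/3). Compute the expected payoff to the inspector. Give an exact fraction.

Against (1/3, 2/3), each row's expected payoff is day 1: 2/3; day 2: 5/3; day 3: 4; day 4: 8/3.
Taking the (1/6, 5/12, 1/4, 1/6)-weighted average: (1/6)·(2/3) + (5/12)·(5/3) + (1/4)·(4) + (1/6)·(8/3) = 9/4.

9/4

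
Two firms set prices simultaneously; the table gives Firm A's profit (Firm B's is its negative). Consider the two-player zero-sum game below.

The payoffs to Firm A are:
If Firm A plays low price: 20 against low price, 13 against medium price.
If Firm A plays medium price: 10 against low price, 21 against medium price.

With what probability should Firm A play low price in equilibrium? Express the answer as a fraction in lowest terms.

11/18

Row minima are 13 and 10, so Firm A's maximin is 13; column maxima are 20 and 21, so Firm B's minimax is 20. These differ, so the equilibrium is in mixed strategies.
Let Firm A play low price with probability p. Firm B is indifferent when 20p + 10(1−p) = 13p + 21(1−p), giving p = 11/18.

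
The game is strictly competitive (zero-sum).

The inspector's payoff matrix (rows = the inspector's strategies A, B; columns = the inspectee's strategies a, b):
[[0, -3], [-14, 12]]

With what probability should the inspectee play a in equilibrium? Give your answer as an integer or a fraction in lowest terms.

15/29

Row minima are -3 and -14, so the inspector's maximin is -3; column maxima are 0 and 12, so the inspectee's minimax is 0. These differ, so the equilibrium is in mixed strategies.
Let the inspectee play a with probability q. The inspector is indifferent when −3(1−q) = −14q + 12(1−q), giving q = 15/29.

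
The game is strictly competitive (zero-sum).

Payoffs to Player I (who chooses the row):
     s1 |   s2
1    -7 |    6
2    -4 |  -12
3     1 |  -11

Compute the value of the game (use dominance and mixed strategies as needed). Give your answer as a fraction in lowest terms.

-71/25

Row 2 is strictly dominated by row 3, so Player I never plays it.
The remaining 2×2 game on (1, 3) × (s1, s2) has no saddle point. Let Player I play 1 with probability p; indifference gives −7p + (1−p) = 6p − 11(1−p), so p = 12/25.
Similarly Player II's optimal q on s1 is 17/25, and the value is -7·(17/25) + (6)·(8/25) = -71/25.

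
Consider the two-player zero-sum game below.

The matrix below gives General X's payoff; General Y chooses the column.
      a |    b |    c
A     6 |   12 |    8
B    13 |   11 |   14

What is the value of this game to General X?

45/4

Column c is strictly dominated by a for General Y (it gives General X more in every row).
The remaining 2×2 game on (A, B) × (a, b) has no saddle point. Let General X play A with probability p; indifference gives 6p + 13(1−p) = 12p + 11(1−p), so p = 1/4.
Similarly General Y's optimal q on a is 1/8, and the value is 6·(1/8) + (12)·(7/8) = 45/4.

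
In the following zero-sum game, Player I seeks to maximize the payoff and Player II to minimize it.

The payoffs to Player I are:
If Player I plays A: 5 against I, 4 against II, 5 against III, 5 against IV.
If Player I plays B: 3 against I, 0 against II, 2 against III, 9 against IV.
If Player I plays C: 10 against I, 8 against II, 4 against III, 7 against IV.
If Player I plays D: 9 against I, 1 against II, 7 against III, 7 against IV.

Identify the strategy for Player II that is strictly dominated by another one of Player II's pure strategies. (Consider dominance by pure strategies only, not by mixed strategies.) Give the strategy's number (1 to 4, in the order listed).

Player II prefers columns that give Player I less. Compare I with II: 4 < 5, 0 < 3, 8 < 10, 1 < 9.
So II strictly dominates I for Player II; I is strictly dominated.

1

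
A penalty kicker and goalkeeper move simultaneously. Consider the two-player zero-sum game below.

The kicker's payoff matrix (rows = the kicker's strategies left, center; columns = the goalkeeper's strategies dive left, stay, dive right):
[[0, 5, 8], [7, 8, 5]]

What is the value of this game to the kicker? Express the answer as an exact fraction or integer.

28/5

Column stay is strictly dominated by dive left for the goalkeeper (it gives the kicker more in every row).
The remaining 2×2 game on (left, center) × (dive left, dive right) has no saddle point. Let the kicker play left with probability p; indifference gives 7(1−p) = 8p + 5(1−p), so p = 1/5.
Similarly the goalkeeper's optimal q on dive left is 3/10, and the value is 0·(3/10) + (8)·(7/10) = 28/5.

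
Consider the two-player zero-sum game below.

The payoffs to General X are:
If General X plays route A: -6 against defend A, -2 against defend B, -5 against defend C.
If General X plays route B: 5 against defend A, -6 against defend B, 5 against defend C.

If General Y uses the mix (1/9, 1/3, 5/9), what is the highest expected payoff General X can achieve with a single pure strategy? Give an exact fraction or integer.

4/3

route A: (-6)·(1/9) + (-2)·(1/3) + (-5)·(5/9) = -37/9.
route B: (5)·(1/9) + (-6)·(1/3) + (5)·(5/9) = 4/3.
The best pure response is route B with expected payoff 4/3.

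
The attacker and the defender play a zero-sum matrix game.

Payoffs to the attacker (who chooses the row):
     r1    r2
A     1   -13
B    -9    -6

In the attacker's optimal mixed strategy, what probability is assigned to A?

3/17

Row minima are -13 and -9, so the attacker's maximin is -9; column maxima are 1 and -6, so the defender's minimax is -6. These differ, so the equilibrium is in mixed strategies.
Let the attacker play A with probability p. The defender is indifferent when p − 9(1−p) = −13p − 6(1−p), giving p = 3/17.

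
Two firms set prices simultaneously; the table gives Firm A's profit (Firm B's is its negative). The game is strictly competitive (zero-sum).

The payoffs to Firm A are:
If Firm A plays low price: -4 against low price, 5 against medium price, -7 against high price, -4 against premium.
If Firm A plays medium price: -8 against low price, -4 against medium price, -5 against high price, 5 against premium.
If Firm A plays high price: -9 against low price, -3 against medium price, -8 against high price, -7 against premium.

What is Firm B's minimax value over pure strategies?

The worst case (largest entry) in each column is low price: -4, medium price: 5, high price: -5, premium: 5.
The best (smallest) of these is -5.

-5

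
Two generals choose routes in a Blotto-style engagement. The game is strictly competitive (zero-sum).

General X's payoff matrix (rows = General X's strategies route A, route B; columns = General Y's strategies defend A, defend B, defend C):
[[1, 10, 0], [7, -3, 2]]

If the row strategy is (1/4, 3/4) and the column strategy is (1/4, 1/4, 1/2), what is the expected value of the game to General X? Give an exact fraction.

Against (1/4, 1/4, 1/2), each row's expected payoff is route A: 11/4; route B: 2.
Taking the (1/4, 3/4)-weighted average: (1/4)·(11/4) + (3/4)·(2) = 35/16.

35/16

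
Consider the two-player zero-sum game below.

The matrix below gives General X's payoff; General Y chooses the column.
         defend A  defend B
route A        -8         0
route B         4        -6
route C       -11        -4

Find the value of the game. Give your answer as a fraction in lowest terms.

-8/3

Row route C is strictly dominated by row route A, so General X never plays it.
The remaining 2×2 game on (route A, route B) × (defend A, defend B) has no saddle point. Let General X play route A with probability p; indifference gives −8p + 4(1−p) = −6(1−p), so p = 5/9.
Similarly General Y's optimal q on defend A is 1/3, and the value is -8·(1/3) + (0)·(2/3) = -8/3.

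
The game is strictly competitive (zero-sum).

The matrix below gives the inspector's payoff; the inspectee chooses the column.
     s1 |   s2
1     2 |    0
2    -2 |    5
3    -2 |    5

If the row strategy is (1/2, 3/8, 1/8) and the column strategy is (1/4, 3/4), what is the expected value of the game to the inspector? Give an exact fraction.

Against (1/4, 3/4), each row's expected payoff is 1: 1/2; 2: 13/4; 3: 13/4.
Taking the (1/2, 3/8, 1/8)-weighted average: (1/2)·(1/2) + (3/8)·(13/4) + (1/8)·(13/4) = 15/8.

15/8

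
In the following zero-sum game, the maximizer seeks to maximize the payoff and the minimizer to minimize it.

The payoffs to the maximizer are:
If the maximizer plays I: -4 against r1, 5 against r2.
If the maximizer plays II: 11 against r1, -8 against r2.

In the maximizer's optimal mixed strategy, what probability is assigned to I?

Row minima are -4 and -8, so the maximizer's maximin is -4; column maxima are 11 and 5, so the minimizer's minimax is 5. These differ, so the equilibrium is in mixed strategies.
Let the maximizer play I with probability p. The minimizer is indifferent when −4p + 11(1−p) = 5p − 8(1−p), giving p = 19/28.

19/28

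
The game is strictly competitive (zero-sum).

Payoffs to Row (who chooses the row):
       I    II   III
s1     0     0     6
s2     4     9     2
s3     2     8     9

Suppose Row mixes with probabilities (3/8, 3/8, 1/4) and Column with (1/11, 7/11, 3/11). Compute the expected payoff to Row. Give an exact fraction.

Against (1/11, 7/11, 3/11), each row's expected payoff is s1: 18/11; s2: 73/11; s3: 85/11.
Taking the (3/8, 3/8, 1/4)-weighted average: (3/8)·(18/11) + (3/8)·(73/11) + (1/4)·(85/11) = 443/88.

443/88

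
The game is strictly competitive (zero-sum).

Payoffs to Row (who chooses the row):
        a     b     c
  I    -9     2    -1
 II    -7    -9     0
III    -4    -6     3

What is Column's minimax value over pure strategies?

The worst case (largest entry) in each column is a: -4, b: 2, c: 3.
The best (smallest) of these is -4.

-4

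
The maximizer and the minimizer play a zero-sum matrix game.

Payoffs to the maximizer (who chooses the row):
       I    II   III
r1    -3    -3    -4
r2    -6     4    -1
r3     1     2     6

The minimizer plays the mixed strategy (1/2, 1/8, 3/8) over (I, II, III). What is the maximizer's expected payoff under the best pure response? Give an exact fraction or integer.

3

r1: (-3)·(1/2) + (-3)·(1/8) + (-4)·(3/8) = -27/8.
r2: (-6)·(1/2) + (4)·(1/8) + (-1)·(3/8) = -23/8.
r3: (1)·(1/2) + (2)·(1/8) + (6)·(3/8) = 3.
The best pure response is r3 with expected payoff 3.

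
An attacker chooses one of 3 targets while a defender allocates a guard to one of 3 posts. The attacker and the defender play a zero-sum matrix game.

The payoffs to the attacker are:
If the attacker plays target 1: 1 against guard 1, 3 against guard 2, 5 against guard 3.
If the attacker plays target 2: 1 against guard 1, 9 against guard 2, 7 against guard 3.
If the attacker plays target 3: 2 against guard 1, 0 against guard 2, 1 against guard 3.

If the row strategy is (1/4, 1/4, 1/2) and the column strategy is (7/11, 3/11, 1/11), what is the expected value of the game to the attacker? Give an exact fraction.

Against (7/11, 3/11, 1/11), each row's expected payoff is target 1: 21/11; target 2: 41/11; target 3: 15/11.
Taking the (1/4, 1/4, 1/2)-weighted average: (1/4)·(21/11) + (1/4)·(41/11) + (1/2)·(15/11) = 23/11.

23/11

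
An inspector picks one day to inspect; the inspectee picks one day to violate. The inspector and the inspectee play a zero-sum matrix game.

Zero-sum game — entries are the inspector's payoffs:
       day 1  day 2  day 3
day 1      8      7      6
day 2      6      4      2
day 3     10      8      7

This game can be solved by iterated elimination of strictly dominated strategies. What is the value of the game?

7

Column day 2 is strictly dominated by day 3 for the inspectee (6<7, 2<4, 7<8); eliminate day 2.
Row day 1 is strictly dominated by row day 3 (10>8, 7>6); eliminate day 1.
Column day 1 is strictly dominated by day 3 for the inspectee (2<6, 7<10); eliminate day 1.
Row day 2 is strictly dominated by row day 3 (7>2); eliminate day 2.
Only (day 3, day 3) remains, with payoff 7.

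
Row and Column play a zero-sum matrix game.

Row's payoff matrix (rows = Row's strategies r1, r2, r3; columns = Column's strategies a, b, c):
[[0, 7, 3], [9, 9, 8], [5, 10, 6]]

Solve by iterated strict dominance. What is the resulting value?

8

Row r1 is strictly dominated by row r2 (9>0, 9>7, 8>3); eliminate r1.
Column b is strictly dominated by c for Column (8<9, 6<10); eliminate b.
Row r3 is strictly dominated by row r2 (9>5, 8>6); eliminate r3.
Column a is strictly dominated by c for Column (8<9); eliminate a.
Only (r2, c) remains, with payoff 8.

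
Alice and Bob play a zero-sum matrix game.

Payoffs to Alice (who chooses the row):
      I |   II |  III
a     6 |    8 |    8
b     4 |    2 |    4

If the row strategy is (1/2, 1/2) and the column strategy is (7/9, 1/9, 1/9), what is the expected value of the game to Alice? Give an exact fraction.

Against (7/9, 1/9, 1/9), each row's expected payoff is a: 58/9; b: 34/9.
Taking the (1/2, 1/2)-weighted average: (1/2)·(58/9) + (1/2)·(34/9) = 46/9.

46/9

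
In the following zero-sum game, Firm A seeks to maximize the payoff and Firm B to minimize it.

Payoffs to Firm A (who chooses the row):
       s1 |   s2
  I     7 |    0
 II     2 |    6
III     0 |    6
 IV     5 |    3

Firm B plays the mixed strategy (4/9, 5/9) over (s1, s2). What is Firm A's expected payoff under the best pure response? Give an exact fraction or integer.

38/9

I: (7)·(4/9) + (0)·(5/9) = 28/9.
II: (2)·(4/9) + (6)·(5/9) = 38/9.
III: (0)·(4/9) + (6)·(5/9) = 10/3.
IV: (5)·(4/9) + (3)·(5/9) = 35/9.
The best pure response is II with expected payoff 38/9.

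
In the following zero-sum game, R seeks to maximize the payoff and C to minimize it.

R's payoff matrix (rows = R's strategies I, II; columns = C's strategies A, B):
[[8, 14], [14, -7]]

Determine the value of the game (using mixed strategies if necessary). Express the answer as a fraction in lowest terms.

Row minima are 8 and -7, so R's maximin is 8; column maxima are 14 and 14, so C's minimax is 14. These differ, so the equilibrium is in mixed strategies.
Let R play I with probability p. C is indifferent when 8p + 14(1−p) = 14p − 7(1−p), giving p = 7/9.
Let C play A with probability q. R is indifferent when 8q + 14(1−q) = 14q − 7(1−q), giving q = 7/9.
The value is 8·(7/9) + (14)·(2/9) = 28/3.

28/3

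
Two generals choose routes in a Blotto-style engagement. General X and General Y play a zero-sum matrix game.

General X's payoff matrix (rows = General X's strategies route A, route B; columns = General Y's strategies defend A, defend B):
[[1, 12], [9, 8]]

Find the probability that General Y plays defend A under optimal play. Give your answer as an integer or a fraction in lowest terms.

1/3

Row minima are 1 and 8, so General X's maximin is 8; column maxima are 9 and 12, so General Y's minimax is 9. These differ, so the equilibrium is in mixed strategies.
Let General Y play defend A with probability q. General X is indifferent when q + 12(1−q) = 9q + 8(1−q), giving q = 1/3.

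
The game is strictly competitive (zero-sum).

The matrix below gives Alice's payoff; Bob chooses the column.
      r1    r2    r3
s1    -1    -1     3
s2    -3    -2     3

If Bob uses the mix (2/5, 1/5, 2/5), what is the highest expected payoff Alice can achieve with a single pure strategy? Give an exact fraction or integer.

3/5

s1: (-1)·(2/5) + (-1)·(1/5) + (3)·(2/5) = 3/5.
s2: (-3)·(2/5) + (-2)·(1/5) + (3)·(2/5) = -2/5.
The best pure response is s1 with expected payoff 3/5.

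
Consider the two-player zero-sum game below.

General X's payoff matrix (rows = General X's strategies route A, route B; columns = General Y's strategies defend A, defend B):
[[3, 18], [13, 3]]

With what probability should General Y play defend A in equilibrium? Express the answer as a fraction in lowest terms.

Row minima are 3 and 3, so General X's maximin is 3; column maxima are 13 and 18, so General Y's minimax is 13. These differ, so the equilibrium is in mixed strategies.
Let General Y play defend A with probability q. General X is indifferent when 3q + 18(1−q) = 13q + 3(1−q), giving q = 3/5.

3/5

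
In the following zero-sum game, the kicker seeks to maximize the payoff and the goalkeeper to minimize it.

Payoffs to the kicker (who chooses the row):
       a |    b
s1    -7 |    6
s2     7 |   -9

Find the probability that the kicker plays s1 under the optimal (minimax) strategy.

16/29

Row minima are -7 and -9, so the kicker's maximin is -7; column maxima are 7 and 6, so the goalkeeper's minimax is 6. These differ, so the equilibrium is in mixed strategies.
Let the kicker play s1 with probability p. The goalkeeper is indifferent when −7p + 7(1−p) = 6p − 9(1−p), giving p = 16/29.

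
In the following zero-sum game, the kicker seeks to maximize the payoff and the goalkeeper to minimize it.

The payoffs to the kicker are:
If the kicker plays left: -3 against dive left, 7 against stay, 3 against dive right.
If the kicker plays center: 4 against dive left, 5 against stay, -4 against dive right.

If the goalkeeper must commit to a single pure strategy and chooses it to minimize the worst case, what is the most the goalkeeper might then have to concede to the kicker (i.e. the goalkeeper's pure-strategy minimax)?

The worst case (largest entry) in each column is dive left: 4, stay: 7, dive right: 3.
The best (smallest) of these is 3.

3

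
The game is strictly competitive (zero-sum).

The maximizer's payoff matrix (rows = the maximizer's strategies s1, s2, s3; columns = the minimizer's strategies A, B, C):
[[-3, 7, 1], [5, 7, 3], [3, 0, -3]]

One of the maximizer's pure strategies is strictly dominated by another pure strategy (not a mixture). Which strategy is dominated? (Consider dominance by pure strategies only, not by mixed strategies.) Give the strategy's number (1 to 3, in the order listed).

Compare s3 with s2: 5 > 3, 7 > 0, 3 > -3.
So s2 strictly dominates s3 for the maximizer; s3 is strictly dominated.

3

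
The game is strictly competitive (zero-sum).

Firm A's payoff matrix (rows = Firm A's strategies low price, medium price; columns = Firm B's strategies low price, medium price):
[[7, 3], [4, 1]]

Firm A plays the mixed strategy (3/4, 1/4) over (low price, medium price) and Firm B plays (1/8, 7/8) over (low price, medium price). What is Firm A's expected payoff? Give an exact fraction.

Against (1/8, 7/8), each row's expected payoff is low price: 7/2; medium price: 11/8.
Taking the (3/4, 1/4)-weighted average: (3/4)·(7/2) + (1/4)·(11/8) = 95/32.

95/32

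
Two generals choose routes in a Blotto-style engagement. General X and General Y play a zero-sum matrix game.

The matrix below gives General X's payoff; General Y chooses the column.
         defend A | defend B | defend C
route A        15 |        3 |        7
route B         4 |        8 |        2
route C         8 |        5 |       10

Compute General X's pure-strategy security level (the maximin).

The worst-case payoff for each row is route A: 3, route B: 2, route C: 5.
The best of these is 5.

5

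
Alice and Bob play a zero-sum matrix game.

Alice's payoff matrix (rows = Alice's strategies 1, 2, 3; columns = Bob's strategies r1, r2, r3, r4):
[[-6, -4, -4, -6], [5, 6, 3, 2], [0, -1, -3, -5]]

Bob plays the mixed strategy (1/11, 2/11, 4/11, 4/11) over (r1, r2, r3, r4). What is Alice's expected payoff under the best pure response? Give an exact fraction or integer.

37/11

1: (-6)·(1/11) + (-4)·(2/11) + (-4)·(4/11) + (-6)·(4/11) = -54/11.
2: (5)·(1/11) + (6)·(2/11) + (3)·(4/11) + (2)·(4/11) = 37/11.
3: (0)·(1/11) + (-1)·(2/11) + (-3)·(4/11) + (-5)·(4/11) = -34/11.
The best pure response is 2 with expected payoff 37/11.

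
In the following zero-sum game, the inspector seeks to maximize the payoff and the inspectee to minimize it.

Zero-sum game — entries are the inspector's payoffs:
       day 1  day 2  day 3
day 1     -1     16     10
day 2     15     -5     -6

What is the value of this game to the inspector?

Column day 2 is strictly dominated by day 3 for the inspectee (it gives the inspector more in every row).
The remaining 2×2 game on (day 1, day 2) × (day 1, day 3) has no saddle point. Let the inspector play day 1 with probability p; indifference gives −p + 15(1−p) = 10p − 6(1−p), so p = 21/32.
Similarly the inspectee's optimal q on day 1 is 1/2, and the value is -1·(1/2) + (10)·(1/2) = 9/2.

9/2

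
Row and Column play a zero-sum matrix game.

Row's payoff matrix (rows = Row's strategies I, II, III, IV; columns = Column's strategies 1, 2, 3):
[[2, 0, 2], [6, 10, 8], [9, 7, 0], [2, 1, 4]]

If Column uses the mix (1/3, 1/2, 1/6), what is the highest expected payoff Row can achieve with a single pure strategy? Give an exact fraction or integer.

I: (2)·(1/3) + (0)·(1/2) + (2)·(1/6) = 1.
II: (6)·(1/3) + (10)·(1/2) + (8)·(1/6) = 25/3.
III: (9)·(1/3) + (7)·(1/2) + (0)·(1/6) = 13/2.
IV: (2)·(1/3) + (1)·(1/2) + (4)·(1/6) = 11/6.
The best pure response is II with expected payoff 25/3.

25/3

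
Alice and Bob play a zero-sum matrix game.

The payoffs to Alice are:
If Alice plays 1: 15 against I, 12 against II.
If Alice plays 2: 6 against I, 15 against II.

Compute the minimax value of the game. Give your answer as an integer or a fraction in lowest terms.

51/4

Row minima are 12 and 6, so Alice's maximin is 12; column maxima are 15 and 15, so Bob's minimax is 15. These differ, so the equilibrium is in mixed strategies.
Let Alice play 1 with probability p. Bob is indifferent when 15p + 6(1−p) = 12p + 15(1−p), giving p = 3/4.
Let Bob play I with probability q. Alice is indifferent when 15q + 12(1−q) = 6q + 15(1−q), giving q = 1/4.
The value is 15·(1/4) + (12)·(3/4) = 51/4.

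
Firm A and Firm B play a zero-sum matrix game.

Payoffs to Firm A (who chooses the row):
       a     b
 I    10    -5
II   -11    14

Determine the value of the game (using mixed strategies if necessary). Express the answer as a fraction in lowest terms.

17/8

Row minima are -5 and -11, so Firm A's maximin is -5; column maxima are 10 and 14, so Firm B's minimax is 10. These differ, so the equilibrium is in mixed strategies.
Let Firm A play I with probability p. Firm B is indifferent when 10p − 11(1−p) = −5p + 14(1−p), giving p = 5/8.
Let Firm B play a with probability q. Firm A is indifferent when 10q − 5(1−q) = −11q + 14(1−q), giving q = 19/40.
The value is 10·(19/40) + (-5)·(21/40) = 17/8.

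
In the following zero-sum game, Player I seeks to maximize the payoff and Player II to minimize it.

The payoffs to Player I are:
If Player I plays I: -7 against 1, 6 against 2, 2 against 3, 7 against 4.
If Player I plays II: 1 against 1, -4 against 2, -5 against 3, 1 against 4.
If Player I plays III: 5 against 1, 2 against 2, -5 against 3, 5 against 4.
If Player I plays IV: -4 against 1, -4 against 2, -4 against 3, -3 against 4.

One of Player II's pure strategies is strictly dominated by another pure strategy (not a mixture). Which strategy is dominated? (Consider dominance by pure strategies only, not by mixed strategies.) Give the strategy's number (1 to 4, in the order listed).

Player II prefers columns that give Player I less. Compare 4 with 2: 6 < 7, -4 < 1, 2 < 5, -4 < -3.
So 2 strictly dominates 4 for Player II; 4 is strictly dominated.

4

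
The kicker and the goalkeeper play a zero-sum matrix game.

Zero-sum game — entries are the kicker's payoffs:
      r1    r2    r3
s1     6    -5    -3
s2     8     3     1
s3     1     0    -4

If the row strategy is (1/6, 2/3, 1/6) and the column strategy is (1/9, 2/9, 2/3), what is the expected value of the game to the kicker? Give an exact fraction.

35/54

Against (1/9, 2/9, 2/3), each row's expected payoff is s1: -22/9; s2: 20/9; s3: -23/9.
Taking the (1/6, 2/3, 1/6)-weighted average: (1/6)·(-22/9) + (2/3)·(20/9) + (1/6)·(-23/9) = 35/54.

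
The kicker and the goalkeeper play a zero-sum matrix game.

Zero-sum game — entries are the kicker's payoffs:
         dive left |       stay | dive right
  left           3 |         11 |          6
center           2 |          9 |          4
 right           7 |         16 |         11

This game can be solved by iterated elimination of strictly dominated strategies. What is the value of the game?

Column stay is strictly dominated by dive left for the goalkeeper (3<11, 2<9, 7<16); eliminate stay.
Row left is strictly dominated by row right (7>3, 11>6); eliminate left.
Row center is strictly dominated by row right (7>2, 11>4); eliminate center.
Column dive right is strictly dominated by dive left for the goalkeeper (7<11); eliminate dive right.
Only (right, dive left) remains, with payoff 7.

7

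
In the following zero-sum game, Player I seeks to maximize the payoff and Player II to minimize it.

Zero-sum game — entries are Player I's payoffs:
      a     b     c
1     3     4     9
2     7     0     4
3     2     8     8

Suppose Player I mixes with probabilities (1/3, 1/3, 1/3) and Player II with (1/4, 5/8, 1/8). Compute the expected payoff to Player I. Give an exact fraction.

Against (1/4, 5/8, 1/8), each row's expected payoff is 1: 35/8; 2: 9/4; 3: 13/2.
Taking the (1/3, 1/3, 1/3)-weighted average: (1/3)·(35/8) + (1/3)·(9/4) + (1/3)·(13/2) = 35/8.

35/8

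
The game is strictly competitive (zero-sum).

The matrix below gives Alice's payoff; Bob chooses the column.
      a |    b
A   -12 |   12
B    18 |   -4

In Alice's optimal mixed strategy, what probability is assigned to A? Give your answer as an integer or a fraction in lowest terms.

11/23

Row minima are -12 and -4, so Alice's maximin is -4; column maxima are 18 and 12, so Bob's minimax is 12. These differ, so the equilibrium is in mixed strategies.
Let Alice play A with probability p. Bob is indifferent when −12p + 18(1−p) = 12p − 4(1−p), giving p = 11/23.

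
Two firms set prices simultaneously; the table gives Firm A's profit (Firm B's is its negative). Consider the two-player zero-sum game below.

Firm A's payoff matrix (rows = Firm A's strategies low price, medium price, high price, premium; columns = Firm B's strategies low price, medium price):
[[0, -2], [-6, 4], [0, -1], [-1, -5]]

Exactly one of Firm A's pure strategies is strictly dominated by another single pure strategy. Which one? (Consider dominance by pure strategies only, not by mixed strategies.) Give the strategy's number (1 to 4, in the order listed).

Compare premium with low price: 0 > -1, -2 > -5.
So low price strictly dominates premium for Firm A; premium is strictly dominated.

4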